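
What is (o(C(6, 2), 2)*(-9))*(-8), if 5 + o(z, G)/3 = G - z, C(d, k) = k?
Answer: -1080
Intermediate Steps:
o(z, G) = -15 - 3*z + 3*G (o(z, G) = -15 + 3*(G - z) = -15 + (-3*z + 3*G) = -15 - 3*z + 3*G)
(o(C(6, 2), 2)*(-9))*(-8) = ((-15 - 3*2 + 3*2)*(-9))*(-8) = ((-15 - 6 + 6)*(-9))*(-8) = -15*(-9)*(-8) = 135*(-8) = -1080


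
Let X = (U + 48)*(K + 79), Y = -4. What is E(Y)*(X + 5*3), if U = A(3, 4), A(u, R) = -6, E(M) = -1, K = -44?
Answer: -1485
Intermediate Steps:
U = -6
X = 1470 (X = (-6 + 48)*(-44 + 79) = 42*35 = 1470)
E(Y)*(X + 5*3) = -(1470 + 5*3) = -(1470 + 15) = -1*1485 = -1485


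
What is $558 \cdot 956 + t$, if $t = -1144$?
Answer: $532304$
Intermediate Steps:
$558 \cdot 956 + t = 558 \cdot 956 - 1144 = 533448 - 1144 = 532304$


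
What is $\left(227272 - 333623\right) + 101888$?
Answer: $-4463$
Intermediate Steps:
$\left(227272 - 333623\right) + 101888 = -106351 + 101888 = -4463$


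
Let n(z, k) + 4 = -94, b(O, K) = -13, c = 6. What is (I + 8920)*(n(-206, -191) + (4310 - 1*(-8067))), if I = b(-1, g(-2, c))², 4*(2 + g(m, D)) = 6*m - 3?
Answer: 111603831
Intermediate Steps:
g(m, D) = -11/4 + 3*m/2 (g(m, D) = -2 + (6*m - 3)/4 = -2 + (-3 + 6*m)/4 = -2 + (-¾ + 3*m/2) = -11/4 + 3*m/2)
n(z, k) = -98 (n(z, k) = -4 - 94 = -98)
I = 169 (I = (-13)² = 169)
(I + 8920)*(n(-206, -191) + (4310 - 1*(-8067))) = (169 + 8920)*(-98 + (4310 - 1*(-8067))) = 9089*(-98 + (4310 + 8067)) = 9089*(-98 + 12377) = 9089*12279 = 111603831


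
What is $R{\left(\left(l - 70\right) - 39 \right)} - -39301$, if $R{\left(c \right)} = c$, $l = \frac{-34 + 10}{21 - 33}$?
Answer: $39194$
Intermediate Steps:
$l = 2$ ($l = - \frac{24}{-12} = \left(-24\right) \left(- \frac{1}{12}\right) = 2$)
$R{\left(\left(l - 70\right) - 39 \right)} - -39301 = \left(\left(2 - 70\right) - 39\right) - -39301 = \left(-68 - 39\right) + 39301 = -107 + 39301 = 39194$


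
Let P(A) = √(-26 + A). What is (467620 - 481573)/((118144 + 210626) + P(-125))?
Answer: -4587327810/108089713051 + 13953*I*√151/108089713051 ≈ -0.04244 + 1.5862e-6*I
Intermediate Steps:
(467620 - 481573)/((118144 + 210626) + P(-125)) = (467620 - 481573)/((118144 + 210626) + √(-26 - 125)) = -13953/(328770 + √(-151)) = -13953/(328770 + I*√151)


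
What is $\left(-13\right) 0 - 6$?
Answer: $-6$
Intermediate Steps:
$\left(-13\right) 0 - 6 = 0 - 6 = -6$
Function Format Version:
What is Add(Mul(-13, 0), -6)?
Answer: -6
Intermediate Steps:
Add(Mul(-13, 0), -6) = Add(0, -6) = -6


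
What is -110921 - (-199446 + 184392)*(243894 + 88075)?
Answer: 4997350405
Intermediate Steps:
-110921 - (-199446 + 184392)*(243894 + 88075) = -110921 - (-15054)*331969 = -110921 - 1*(-4997461326) = -110921 + 4997461326 = 4997350405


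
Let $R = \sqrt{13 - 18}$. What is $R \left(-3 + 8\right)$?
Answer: $5 i \sqrt{5} \approx 11.18 i$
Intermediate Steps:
$R = i \sqrt{5}$ ($R = \sqrt{-5} = i \sqrt{5} \approx 2.2361 i$)
$R \left(-3 + 8\right) = i \sqrt{5} \left(-3 + 8\right) = i \sqrt{5} \cdot 5 = 5 i \sqrt{5}$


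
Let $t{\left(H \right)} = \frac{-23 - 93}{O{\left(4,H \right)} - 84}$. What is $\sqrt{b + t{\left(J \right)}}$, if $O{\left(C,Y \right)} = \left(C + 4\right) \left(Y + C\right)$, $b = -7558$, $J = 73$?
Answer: $\frac{i \sqrt{133697319}}{133} \approx 86.938 i$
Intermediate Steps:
$O{\left(C,Y \right)} = \left(4 + C\right) \left(C + Y\right)$
$t{\left(H \right)} = - \frac{116}{-52 + 8 H}$ ($t{\left(H \right)} = \frac{-23 - 93}{\left(4^{2} + 4 \cdot 4 + 4 H + 4 H\right) - 84} = - \frac{116}{\left(16 + 16 + 4 H + 4 H\right) - 84} = - \frac{116}{\left(32 + 8 H\right) - 84} = - \frac{116}{-52 + 8 H}$)
$\sqrt{b + t{\left(J \right)}} = \sqrt{-7558 - \frac{29}{-13 + 2 \cdot 73}} = \sqrt{-7558 - \frac{29}{-13 + 146}} = \sqrt{-7558 - \frac{29}{133}} = \sqrt{- \frac{1005243}{133}} = \frac{i \sqrt{133697319}}{133}$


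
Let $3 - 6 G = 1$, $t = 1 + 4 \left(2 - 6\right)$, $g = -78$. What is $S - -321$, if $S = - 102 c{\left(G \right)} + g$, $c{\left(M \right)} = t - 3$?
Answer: $2079$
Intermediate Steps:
$t = -15$ ($t = 1 + 4 \left(2 - 6\right) = 1 + 4 \left(-4\right) = 1 - 16 = -15$)
$G = \frac{1}{3}$ ($G = \frac{1}{2} - \frac{1}{6} = \frac{1}{3} \approx 0.33333$)
$c{\left(M \right)} = -18$ ($c{\left(M \right)} = -15 - 3 = -18$)
$S = 1758$ ($S = \left(-102\right) \left(-18\right) - 78 = 1836 - 78 = 1758$)
$S - -321 = 1758 - -321 = 1758 + \left(-48 + 369\right) = 1758 + 321 = 2079$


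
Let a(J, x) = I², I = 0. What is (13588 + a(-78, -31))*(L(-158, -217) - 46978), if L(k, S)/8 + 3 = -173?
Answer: -657468968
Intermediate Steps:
L(k, S) = -1408 (L(k, S) = -24 + 8*(-173) = -24 - 1384 = -1408)
a(J, x) = 0 (a(J, x) = 0² = 0)
(13588 + a(-78, -31))*(L(-158, -217) - 46978) = (13588 + 0)*(-1408 - 46978) = 13588*(-48386) = -657468968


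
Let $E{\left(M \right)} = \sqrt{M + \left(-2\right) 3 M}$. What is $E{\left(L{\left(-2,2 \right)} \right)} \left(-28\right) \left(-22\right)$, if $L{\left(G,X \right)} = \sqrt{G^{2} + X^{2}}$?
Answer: $616 i 2^{\frac{3}{4}} \sqrt{5} \approx 2316.5 i$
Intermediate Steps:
$E{\left(M \right)} = \sqrt{5} \sqrt{- M}$ ($E{\left(M \right)} = \sqrt{M - 6 M} = \sqrt{- 5 M} = \sqrt{5} \sqrt{- M}$)
$E{\left(L{\left(-2,2 \right)} \right)} \left(-28\right) \left(-22\right) = \sqrt{5} \sqrt{- \sqrt{\left(-2\right)^{2} + 2^{2}}} \left(-28\right) \left(-22\right) = \sqrt{5} \sqrt{- \sqrt{4 + 4}} \left(-28\right) \left(-22\right) = \sqrt{5} \sqrt{- \sqrt{8}} \left(-28\right) \left(-22\right) = \sqrt{5} \sqrt{- 2 \sqrt{2}} \left(-28\right) \left(-22\right) = \sqrt{5} i 2^{\frac{3}{4}} \left(-28\right) \left(-22\right) = i 2^{\frac{3}{4}} \sqrt{5} \left(-28\right) \left(-22\right) = - 28 i 2^{\frac{3}{4}} \sqrt{5} \left(-22\right) = 616 i 2^{\frac{3}{4}} \sqrt{5}$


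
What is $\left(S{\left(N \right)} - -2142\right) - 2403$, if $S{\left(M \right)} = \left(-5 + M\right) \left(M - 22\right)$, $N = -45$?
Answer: $3089$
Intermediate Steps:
$S{\left(M \right)} = \left(-22 + M\right) \left(-5 + M\right)$ ($S{\left(M \right)} = \left(-5 + M\right) \left(-22 + M\right) = \left(-22 + M\right) \left(-5 + M\right)$)
$\left(S{\left(N \right)} - -2142\right) - 2403 = \left(\left(110 + \left(-45\right)^{2} - -1215\right) - -2142\right) - 2403 = \left(\left(110 + 2025 + 1215\right) + 2142\right) - 2403 = \left(3350 + 2142\right) - 2403 = 5492 - 2403 = 3089$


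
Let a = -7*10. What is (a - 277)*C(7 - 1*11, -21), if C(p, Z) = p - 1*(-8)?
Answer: -1388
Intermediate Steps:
C(p, Z) = 8 + p (C(p, Z) = p + 8 = 8 + p)
a = -70
(a - 277)*C(7 - 1*11, -21) = (-70 - 277)*(8 + (7 - 1*11)) = -347*(8 + (7 - 11)) = -347*(8 - 4) = -347*4 = -1388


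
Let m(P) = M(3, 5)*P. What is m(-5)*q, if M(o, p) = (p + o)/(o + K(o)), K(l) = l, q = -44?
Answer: 880/3 ≈ 293.33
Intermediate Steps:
M(o, p) = (o + p)/(2*o) (M(o, p) = (p + o)/(o + o) = (o + p)/((2*o)) = (o + p)*(1/(2*o)) = (o + p)/(2*o))
m(P) = 4*P/3 (m(P) = ((½)*(3 + 5)/3)*P = ((½)*(⅓)*8)*P = 4*P/3)
m(-5)*q = ((4/3)*(-5))*(-44) = -20/3*(-44) = 880/3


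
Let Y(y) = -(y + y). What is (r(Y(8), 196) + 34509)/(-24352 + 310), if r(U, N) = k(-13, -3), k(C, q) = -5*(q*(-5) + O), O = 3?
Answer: -11473/8014 ≈ -1.4316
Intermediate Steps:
Y(y) = -2*y
k(C, q) = -15 + 25*q (k(C, q) = -5*(q*(-5) + 3) = -5*(-5*q + 3) = -5*(3 - 5*q) = -15 + 25*q)
r(U, N) = -90 (r(U, N) = -15 + 25*(-3) = -15 - 75 = -90)
(r(Y(8), 196) + 34509)/(-24352 + 310) = (-90 + 34509)/(-24352 + 310) = 34419/(-24042) = 34419*(-1/24042) = -11473/8014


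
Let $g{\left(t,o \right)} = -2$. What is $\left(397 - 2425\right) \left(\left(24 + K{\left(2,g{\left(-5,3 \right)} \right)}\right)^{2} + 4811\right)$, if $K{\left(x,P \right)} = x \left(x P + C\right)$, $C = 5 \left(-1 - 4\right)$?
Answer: $-12101076$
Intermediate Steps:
$C = -25$ ($C = 5 \left(-5\right) = -25$)
$K{\left(x,P \right)} = x \left(-25 + P x\right)$ ($K{\left(x,P \right)} = x \left(x P - 25\right) = x \left(P x - 25\right) = x \left(-25 + P x\right)$)
$\left(397 - 2425\right) \left(\left(24 + K{\left(2,g{\left(-5,3 \right)} \right)}\right)^{2} + 4811\right) = \left(397 - 2425\right) \left(\left(24 + 2 \left(-25 - 4\right)\right)^{2} + 4811\right) = - 2028 \left(\left(24 + 2 \left(-25 - 4\right)\right)^{2} + 4811\right) = - 2028 \left(\left(24 + 2 \left(-29\right)\right)^{2} + 4811\right) = - 2028 \left(\left(24 - 58\right)^{2} + 4811\right) = - 2028 \left(\left(-34\right)^{2} + 4811\right) = - 2028 \left(1156 + 4811\right) = \left(-2028\right) 5967 = -12101076$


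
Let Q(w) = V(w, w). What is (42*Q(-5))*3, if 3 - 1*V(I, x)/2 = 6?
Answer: -756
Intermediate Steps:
V(I, x) = -6 (V(I, x) = 6 - 2*6 = 6 - 12 = -6)
Q(w) = -6
(42*Q(-5))*3 = (42*(-6))*3 = -252*3 = -756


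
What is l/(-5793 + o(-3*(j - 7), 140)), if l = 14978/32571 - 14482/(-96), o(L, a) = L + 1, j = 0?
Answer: -78855185/3007475856 ≈ -0.026220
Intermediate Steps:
o(L, a) = 1 + L
l = 78855185/521136 (l = 14978*(1/32571) - 14482*(-1/96) = 14978/32571 + 7241/48 = 78855185/521136 ≈ 151.31)
l/(-5793 + o(-3*(j - 7), 140)) = 78855185/(521136*(-5793 + (1 - 3*(0 - 7)))) = 78855185/(521136*(-5793 + (1 - 3*(-7)))) = 78855185/(521136*(-5793 + (1 + 21))) = 78855185/(521136*(-5793 + 22)) = (78855185/521136)/(-5771) = (78855185/521136)*(-1/5771) = -78855185/3007475856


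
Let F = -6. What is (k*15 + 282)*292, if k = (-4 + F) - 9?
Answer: -876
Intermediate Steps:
k = -19 (k = (-4 - 6) - 9 = -10 - 9 = -19)
(k*15 + 282)*292 = (-19*15 + 282)*292 = (-285 + 282)*292 = -3*292 = -876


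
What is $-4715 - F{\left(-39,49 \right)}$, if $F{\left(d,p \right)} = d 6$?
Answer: $-4481$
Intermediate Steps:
$F{\left(d,p \right)} = 6 d$
$-4715 - F{\left(-39,49 \right)} = -4715 - 6 \left(-39\right) = -4715 - -234 = -4715 + 234 = -4481$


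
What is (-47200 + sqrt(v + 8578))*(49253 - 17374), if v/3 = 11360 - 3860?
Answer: -1504688800 + 31879*sqrt(31078) ≈ -1.4991e+9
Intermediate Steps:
v = 22500 (v = 3*(11360 - 3860) = 3*7500 = 22500)
(-47200 + sqrt(v + 8578))*(49253 - 17374) = (-47200 + sqrt(22500 + 8578))*(49253 - 17374) = (-47200 + sqrt(31078))*31879 = -1504688800 + 31879*sqrt(31078)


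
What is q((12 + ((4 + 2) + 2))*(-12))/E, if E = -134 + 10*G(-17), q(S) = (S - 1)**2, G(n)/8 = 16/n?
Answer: -987377/3558 ≈ -277.51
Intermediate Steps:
G(n) = 128/n (G(n) = 8*(16/n) = 128/n)
q(S) = (-1 + S)**2
E = -3558/17 (E = -134 + 10*(128/(-17)) = -134 + 10*(128*(-1/17)) = -134 + 10*(-128/17) = -134 - 1280/17 = -3558/17 ≈ -209.29)
q((12 + ((4 + 2) + 2))*(-12))/E = (-1 + (12 + ((4 + 2) + 2))*(-12))**2/(-3558/17) = (-1 + (12 + (6 + 2))*(-12))**2*(-17/3558) = (-1 + (12 + 8)*(-12))**2*(-17/3558) = (-1 + 20*(-12))**2*(-17/3558) = (-1 - 240)**2*(-17/3558) = (-241)**2*(-17/3558) = 58081*(-17/3558) = -987377/3558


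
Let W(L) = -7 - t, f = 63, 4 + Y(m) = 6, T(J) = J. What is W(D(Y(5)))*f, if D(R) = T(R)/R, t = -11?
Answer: 252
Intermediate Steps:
Y(m) = 2 (Y(m) = -4 + 6 = 2)
D(R) = 1 (D(R) = R/R = 1)
W(L) = 4 (W(L) = -7 - 1*(-11) = -7 + 11 = 4)
W(D(Y(5)))*f = 4*63 = 252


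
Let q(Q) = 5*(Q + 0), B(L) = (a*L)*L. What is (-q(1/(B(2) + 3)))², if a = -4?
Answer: 25/169 ≈ 0.14793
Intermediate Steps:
B(L) = -4*L² (B(L) = (-4*L)*L = -4*L²)
q(Q) = 5*Q
(-q(1/(B(2) + 3)))² = (-5/(-4*2² + 3))² = (-5/(-4*4 + 3))² = (-5/(-16 + 3))² = (-5/(-13))² = (-5*(-1)/13)² = (-1*(-5/13))² = (5/13)² = 25/169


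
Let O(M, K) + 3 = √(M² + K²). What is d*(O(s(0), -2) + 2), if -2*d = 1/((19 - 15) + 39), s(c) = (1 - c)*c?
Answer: -1/86 ≈ -0.011628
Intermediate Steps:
s(c) = c*(1 - c)
O(M, K) = -3 + √(K² + M²) (O(M, K) = -3 + √(M² + K²) = -3 + √(K² + M²))
d = -1/86 (d = -1/(2*((19 - 15) + 39)) = -1/(2*(4 + 39)) = -½/43 = -½*1/43 = -1/86 ≈ -0.011628)
d*(O(s(0), -2) + 2) = -((-3 + √((-2)² + (0*(1 - 1*0))²)) + 2)/86 = -((-3 + √(4 + (0*(1 + 0))²)) + 2)/86 = -((-3 + √(4 + (0*1)²)) + 2)/86 = -((-3 + √(4 + 0²)) + 2)/86 = -((-3 + √(4 + 0)) + 2)/86 = -((-3 + √4) + 2)/86 = -((-3 + 2) + 2)/86 = -(-1 + 2)/86 = -1/86*1 = -1/86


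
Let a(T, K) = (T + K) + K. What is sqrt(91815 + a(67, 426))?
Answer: sqrt(92734) ≈ 304.52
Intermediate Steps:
a(T, K) = T + 2*K (a(T, K) = (K + T) + K = T + 2*K)
sqrt(91815 + a(67, 426)) = sqrt(91815 + (67 + 2*426)) = sqrt(91815 + (67 + 852)) = sqrt(91815 + 919) = sqrt(92734)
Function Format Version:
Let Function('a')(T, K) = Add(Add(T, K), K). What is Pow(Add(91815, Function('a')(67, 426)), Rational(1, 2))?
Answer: Pow(92734, Rational(1, 2)) ≈ 304.52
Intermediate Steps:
Function('a')(T, K) = Add(T, Mul(2, K)) (Function('a')(T, K) = Add(Add(K, T), K) = Add(T, Mul(2, K)))
Pow(Add(91815, Function('a')(67, 426)), Rational(1, 2)) = Pow(Add(91815, Add(67, Mul(2, 426))), Rational(1, 2)) = Pow(Add(91815, Add(67, 852)), Rational(1, 2)) = Pow(Add(91815, 919), Rational(1, 2)) = Pow(92734, Rational(1, 2))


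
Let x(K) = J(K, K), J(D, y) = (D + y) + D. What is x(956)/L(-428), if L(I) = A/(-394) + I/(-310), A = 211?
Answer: 175148760/51611 ≈ 3393.6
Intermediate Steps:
J(D, y) = y + 2*D
x(K) = 3*K (x(K) = K + 2*K = 3*K)
L(I) = -211/394 - I/310 (L(I) = 211/(-394) + I/(-310) = 211*(-1/394) + I*(-1/310) = -211/394 - I/310)
x(956)/L(-428) = (3*956)/(-211/394 - 1/310*(-428)) = 2868/(-211/394 + 214/155) = 2868/(51611/61070) = 2868*(61070/51611) = 175148760/51611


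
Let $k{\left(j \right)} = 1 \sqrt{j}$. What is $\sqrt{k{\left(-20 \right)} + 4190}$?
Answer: $\sqrt{4190 + 2 i \sqrt{5}} \approx 64.73 + 0.0345 i$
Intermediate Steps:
$k{\left(j \right)} = \sqrt{j}$
$\sqrt{k{\left(-20 \right)} + 4190} = \sqrt{\sqrt{-20} + 4190} = \sqrt{2 i \sqrt{5} + 4190} = \sqrt{4190 + 2 i \sqrt{5}}$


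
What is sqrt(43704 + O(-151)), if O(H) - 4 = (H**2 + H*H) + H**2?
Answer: sqrt(112111) ≈ 334.83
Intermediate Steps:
O(H) = 4 + 3*H**2 (O(H) = 4 + ((H**2 + H*H) + H**2) = 4 + ((H**2 + H**2) + H**2) = 4 + (2*H**2 + H**2) = 4 + 3*H**2)
sqrt(43704 + O(-151)) = sqrt(43704 + (4 + 3*(-151)**2)) = sqrt(43704 + (4 + 3*22801)) = sqrt(43704 + (4 + 68403)) = sqrt(43704 + 68407) = sqrt(112111)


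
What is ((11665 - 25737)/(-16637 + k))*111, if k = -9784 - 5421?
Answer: 260332/5307 ≈ 49.054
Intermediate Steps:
k = -15205
((11665 - 25737)/(-16637 + k))*111 = ((11665 - 25737)/(-16637 - 15205))*111 = -14072/(-31842)*111 = -14072*(-1/31842)*111 = (7036/15921)*111 = 260332/5307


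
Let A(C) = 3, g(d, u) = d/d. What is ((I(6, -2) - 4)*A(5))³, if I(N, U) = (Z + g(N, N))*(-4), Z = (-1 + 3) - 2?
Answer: -13824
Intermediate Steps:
g(d, u) = 1
Z = 0 (Z = 2 - 2 = 0)
I(N, U) = -4 (I(N, U) = (0 + 1)*(-4) = 1*(-4) = -4)
((I(6, -2) - 4)*A(5))³ = ((-4 - 4)*3)³ = (-8*3)³ = (-24)³ = -13824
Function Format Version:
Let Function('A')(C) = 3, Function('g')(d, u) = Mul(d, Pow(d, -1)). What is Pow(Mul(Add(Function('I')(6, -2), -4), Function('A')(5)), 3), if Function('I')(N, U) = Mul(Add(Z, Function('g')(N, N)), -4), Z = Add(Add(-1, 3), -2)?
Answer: -13824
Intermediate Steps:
Function('g')(d, u) = 1
Z = 0 (Z = Add(2, -2) = 0)
Function('I')(N, U) = -4 (Function('I')(N, U) = Mul(Add(0, 1), -4) = Mul(1, -4) = -4)
Pow(Mul(Add(Function('I')(6, -2), -4), Function('A')(5)), 3) = Pow(Mul(Add(-4, -4), 3), 3) = Pow(Mul(-8, 3), 3) = Pow(-24, 3) = -13824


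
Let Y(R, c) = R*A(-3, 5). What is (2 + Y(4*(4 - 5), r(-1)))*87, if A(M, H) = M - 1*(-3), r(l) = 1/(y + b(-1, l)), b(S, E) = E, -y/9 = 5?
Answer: 174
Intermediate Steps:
y = -45 (y = -9*5 = -45)
r(l) = 1/(-45 + l)
A(M, H) = 3 + M (A(M, H) = M + 3 = 3 + M)
Y(R, c) = 0 (Y(R, c) = R*(3 - 3) = R*0 = 0)
(2 + Y(4*(4 - 5), r(-1)))*87 = (2 + 0)*87 = 2*87 = 174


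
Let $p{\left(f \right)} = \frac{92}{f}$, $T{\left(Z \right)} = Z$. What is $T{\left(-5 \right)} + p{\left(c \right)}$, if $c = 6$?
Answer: $\frac{31}{3} \approx 10.333$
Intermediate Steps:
$T{\left(-5 \right)} + p{\left(c \right)} = -5 + \frac{92}{6} = -5 + 92 \cdot \frac{1}{6} = -5 + \frac{46}{3} = \frac{31}{3}$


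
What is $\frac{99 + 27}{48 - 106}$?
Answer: $- \frac{63}{29} \approx -2.1724$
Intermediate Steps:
$\frac{99 + 27}{48 - 106} = \frac{1}{-58} \cdot 126 = \left(- \frac{1}{58}\right) 126 = - \frac{63}{29}$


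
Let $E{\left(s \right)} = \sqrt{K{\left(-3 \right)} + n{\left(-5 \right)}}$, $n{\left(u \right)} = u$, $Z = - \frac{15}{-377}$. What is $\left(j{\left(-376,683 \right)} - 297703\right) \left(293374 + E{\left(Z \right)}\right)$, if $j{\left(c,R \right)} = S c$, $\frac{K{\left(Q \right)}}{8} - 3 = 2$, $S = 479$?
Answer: $-140176150818 - 477807 \sqrt{35} \approx -1.4018 \cdot 10^{11}$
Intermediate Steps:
$K{\left(Q \right)} = 40$ ($K{\left(Q \right)} = 24 + 8 \cdot 2 = 24 + 16 = 40$)
$j{\left(c,R \right)} = 479 c$
$Z = \frac{15}{377}$ ($Z = \left(-15\right) \left(- \frac{1}{377}\right) = \frac{15}{377} \approx 0.039788$)
$E{\left(s \right)} = \sqrt{35}$ ($E{\left(s \right)} = \sqrt{40 - 5} = \sqrt{35}$)
$\left(j{\left(-376,683 \right)} - 297703\right) \left(293374 + E{\left(Z \right)}\right) = \left(479 \left(-376\right) - 297703\right) \left(293374 + \sqrt{35}\right) = \left(-180104 - 297703\right) \left(293374 + \sqrt{35}\right) = - 477807 \left(293374 + \sqrt{35}\right) = -140176150818 - 477807 \sqrt{35}$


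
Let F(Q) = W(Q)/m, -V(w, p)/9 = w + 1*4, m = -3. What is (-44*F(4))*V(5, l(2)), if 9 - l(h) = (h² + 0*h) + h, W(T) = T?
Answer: -4752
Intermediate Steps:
l(h) = 9 - h - h² (l(h) = 9 - ((h² + 0*h) + h) = 9 - ((h² + 0) + h) = 9 - (h² + h) = 9 - (h + h²) = 9 + (-h - h²) = 9 - h - h²)
V(w, p) = -36 - 9*w (V(w, p) = -9*(w + 1*4) = -9*(w + 4) = -9*(4 + w) = -36 - 9*w)
F(Q) = -Q/3 (F(Q) = Q/(-3) = Q*(-⅓) = -Q/3)
(-44*F(4))*V(5, l(2)) = (-(-44)*4/3)*(-36 - 9*5) = (-44*(-4/3))*(-36 - 45) = (176/3)*(-81) = -4752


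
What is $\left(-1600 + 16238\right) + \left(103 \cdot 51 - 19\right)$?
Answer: $19872$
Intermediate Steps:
$\left(-1600 + 16238\right) + \left(103 \cdot 51 - 19\right) = 14638 + \left(5253 - 19\right) = 14638 + 5234 = 19872$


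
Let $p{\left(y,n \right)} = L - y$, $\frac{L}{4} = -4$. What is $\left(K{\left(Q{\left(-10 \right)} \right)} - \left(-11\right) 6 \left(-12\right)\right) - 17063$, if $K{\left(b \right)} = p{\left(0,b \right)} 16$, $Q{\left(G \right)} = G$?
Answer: $-18111$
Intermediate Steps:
$L = -16$ ($L = 4 \left(-4\right) = -16$)
$p{\left(y,n \right)} = -16 - y$
$K{\left(b \right)} = -256$ ($K{\left(b \right)} = \left(-16 - 0\right) 16 = \left(-16 + 0\right) 16 = \left(-16\right) 16 = -256$)
$\left(K{\left(Q{\left(-10 \right)} \right)} - \left(-11\right) 6 \left(-12\right)\right) - 17063 = \left(-256 - \left(-11\right) 6 \left(-12\right)\right) - 17063 = \left(-256 - \left(-66\right) \left(-12\right)\right) - 17063 = \left(-256 - 792\right) - 17063 = -1048 - 17063 = -18111$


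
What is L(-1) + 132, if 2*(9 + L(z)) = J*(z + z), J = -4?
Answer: 127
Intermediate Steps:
L(z) = -9 - 4*z (L(z) = -9 + (-4*(z + z))/2 = -9 + (-8*z)/2 = -9 - 4*z)
L(-1) + 132 = (-9 - 4*(-1)) + 132 = (-9 + 4) + 132 = -5 + 132 = 127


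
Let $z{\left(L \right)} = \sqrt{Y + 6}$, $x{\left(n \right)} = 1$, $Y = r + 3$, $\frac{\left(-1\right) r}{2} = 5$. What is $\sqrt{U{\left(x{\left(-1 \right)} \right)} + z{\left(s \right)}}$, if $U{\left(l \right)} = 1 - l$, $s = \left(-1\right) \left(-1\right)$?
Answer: $\sqrt[4]{-1} \approx 0.70711 + 0.70711 i$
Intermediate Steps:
$r = -10$ ($r = \left(-2\right) 5 = -10$)
$Y = -7$ ($Y = -10 + 3 = -7$)
$s = 1$
$z{\left(L \right)} = i$ ($z{\left(L \right)} = \sqrt{-7 + 6} = \sqrt{-1} = i$)
$\sqrt{U{\left(x{\left(-1 \right)} \right)} + z{\left(s \right)}} = \sqrt{\left(1 - 1\right) + i} = \sqrt{0 + i} = \sqrt{i}$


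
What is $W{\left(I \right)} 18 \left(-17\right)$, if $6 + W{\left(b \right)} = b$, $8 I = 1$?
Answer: $\frac{7191}{4} \approx 1797.8$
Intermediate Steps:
$I = \frac{1}{8}$ ($I = \frac{1}{8} \cdot 1 = \frac{1}{8} \approx 0.125$)
$W{\left(b \right)} = -6 + b$
$W{\left(I \right)} 18 \left(-17\right) = \left(-6 + \frac{1}{8}\right) 18 \left(-17\right) = \left(- \frac{47}{8}\right) 18 \left(-17\right) = \left(- \frac{423}{4}\right) \left(-17\right) = \frac{7191}{4}$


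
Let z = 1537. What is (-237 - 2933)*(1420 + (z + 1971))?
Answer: -15621760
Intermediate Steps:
(-237 - 2933)*(1420 + (z + 1971)) = (-237 - 2933)*(1420 + (1537 + 1971)) = -3170*(1420 + 3508) = -3170*4928 = -15621760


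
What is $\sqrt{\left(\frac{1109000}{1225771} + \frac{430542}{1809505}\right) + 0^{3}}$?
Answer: $\frac{\sqrt{5621590259184516370869110}}{2218038753355} \approx 1.069$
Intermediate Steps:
$\sqrt{\left(\frac{1109000}{1225771} + \frac{430542}{1809505}\right) + 0^{3}} = \sqrt{\left(1109000 \cdot \frac{1}{1225771} + 430542 \cdot \frac{1}{1809505}\right) + 0} = \sqrt{\left(\frac{1109000}{1225771} + \frac{430542}{1809505}\right) + 0} = \sqrt{\frac{2534486942882}{2218038753355} + 0} = \sqrt{\frac{2534486942882}{2218038753355}} = \frac{\sqrt{5621590259184516370869110}}{2218038753355}$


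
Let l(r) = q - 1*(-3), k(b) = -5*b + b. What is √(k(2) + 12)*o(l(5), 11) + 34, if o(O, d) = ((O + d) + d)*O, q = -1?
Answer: 130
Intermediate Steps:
k(b) = -4*b
l(r) = 2 (l(r) = -1 - 1*(-3) = -1 + 3 = 2)
o(O, d) = O*(O + 2*d) (o(O, d) = (O + 2*d)*O = O*(O + 2*d))
√(k(2) + 12)*o(l(5), 11) + 34 = √(-4*2 + 12)*(2*(2 + 2*11)) + 34 = √(-8 + 12)*(2*(2 + 22)) + 34 = √4*(2*24) + 34 = 2*48 + 34 = 96 + 34 = 130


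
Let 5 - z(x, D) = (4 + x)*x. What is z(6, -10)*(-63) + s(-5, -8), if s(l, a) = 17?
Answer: 3482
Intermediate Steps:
z(x, D) = 5 - x*(4 + x) (z(x, D) = 5 - (4 + x)*x = 5 - x*(4 + x))
z(6, -10)*(-63) + s(-5, -8) = (5 - 1*6² - 4*6)*(-63) + 17 = (5 - 1*36 - 24)*(-63) + 17 = (5 - 36 - 24)*(-63) + 17 = -55*(-63) + 17 = 3465 + 17 = 3482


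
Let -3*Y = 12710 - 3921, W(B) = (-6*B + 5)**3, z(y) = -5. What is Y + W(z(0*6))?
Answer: 119836/3 ≈ 39945.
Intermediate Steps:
W(B) = (5 - 6*B)**3
Y = -8789/3 (Y = -(12710 - 3921)/3 = -1/3*8789 = -8789/3 ≈ -2929.7)
Y + W(z(0*6)) = -8789/3 - (-5 + 6*(-5))**3 = -8789/3 - (-5 - 30)**3 = -8789/3 - 1*(-35)**3 = -8789/3 - 1*(-42875) = -8789/3 + 42875 = 119836/3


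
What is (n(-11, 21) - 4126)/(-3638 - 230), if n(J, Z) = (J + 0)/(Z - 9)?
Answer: 49523/46416 ≈ 1.0669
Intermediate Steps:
n(J, Z) = J/(-9 + Z)
(n(-11, 21) - 4126)/(-3638 - 230) = (-11/(-9 + 21) - 4126)/(-3638 - 230) = (-11/12 - 4126)/(-3868) = (-11*1/12 - 4126)*(-1/3868) = (-11/12 - 4126)*(-1/3868) = -49523/12*(-1/3868) = 49523/46416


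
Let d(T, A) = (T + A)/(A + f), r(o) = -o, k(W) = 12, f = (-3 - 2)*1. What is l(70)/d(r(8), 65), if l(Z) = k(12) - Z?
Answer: -1160/19 ≈ -61.053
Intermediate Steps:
f = -5 (f = -5*1 = -5)
d(T, A) = (A + T)/(-5 + A) (d(T, A) = (T + A)/(A - 5) = (A + T)/(-5 + A))
l(Z) = 12 - Z
l(70)/d(r(8), 65) = (12 - 1*70)/(((65 - 1*8)/(-5 + 65))) = (12 - 70)/(((65 - 8)/60)) = -58/((1/60)*57) = -58/19/20 = -58*20/19 = -1160/19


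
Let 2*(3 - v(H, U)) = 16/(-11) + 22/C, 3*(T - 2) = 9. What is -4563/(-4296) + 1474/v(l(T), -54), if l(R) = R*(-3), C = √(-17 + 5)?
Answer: 11476426989/49852216 - 3923788*I*√3/34813 ≈ 230.21 - 195.22*I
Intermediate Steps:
C = 2*I*√3 (C = √(-12) = 2*I*√3 ≈ 3.4641*I)
T = 5 (T = 2 + (⅓)*9 = 2 + 3 = 5)
l(R) = -3*R
v(H, U) = 41/11 + 11*I*√3/6 (v(H, U) = 3 - (16/(-11) + 22/((2*I*√3)))/2 = 3 - (16*(-1/11) + 22*(-I*√3/6))/2 = 3 - (-16/11 - 11*I*√3/3)/2 = 3 + (8/11 + 11*I*√3/6) = 41/11 + 11*I*√3/6)
-4563/(-4296) + 1474/v(l(T), -54) = -4563/(-4296) + 1474/(41/11 + 11*I*√3/6) = -4563*(-1/4296) + 1474/(41/11 + 11*I*√3/6) = 1521/1432 + 1474/(41/11 + 11*I*√3/6)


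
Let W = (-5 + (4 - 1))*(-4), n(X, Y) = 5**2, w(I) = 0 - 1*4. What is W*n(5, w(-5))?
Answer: 200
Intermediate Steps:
w(I) = -4 (w(I) = 0 - 4 = -4)
n(X, Y) = 25
W = 8 (W = (-5 + 3)*(-4) = -2*(-4) = 8)
W*n(5, w(-5)) = 8*25 = 200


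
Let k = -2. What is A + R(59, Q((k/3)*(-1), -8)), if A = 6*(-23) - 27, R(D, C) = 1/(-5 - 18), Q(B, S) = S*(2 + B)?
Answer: -3796/23 ≈ -165.04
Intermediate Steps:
R(D, C) = -1/23 (R(D, C) = 1/(-23) = -1/23)
A = -165 (A = -138 - 27 = -165)
A + R(59, Q((k/3)*(-1), -8)) = -165 - 1/23 = -3796/23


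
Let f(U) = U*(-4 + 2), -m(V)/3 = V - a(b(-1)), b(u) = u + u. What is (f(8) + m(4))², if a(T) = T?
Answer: 1156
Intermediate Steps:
b(u) = 2*u
m(V) = -6 - 3*V (m(V) = -3*(V - 2*(-1)) = -3*(V - 1*(-2)) = -3*(V + 2) = -3*(2 + V) = -6 - 3*V)
f(U) = -2*U (f(U) = U*(-2) = -2*U)
(f(8) + m(4))² = (-2*8 + (-6 - 3*4))² = (-16 + (-6 - 12))² = (-16 - 18)² = (-34)² = 1156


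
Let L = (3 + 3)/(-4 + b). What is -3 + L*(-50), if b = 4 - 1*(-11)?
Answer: -333/11 ≈ -30.273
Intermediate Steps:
b = 15 (b = 4 + 11 = 15)
L = 6/11 (L = (3 + 3)/(-4 + 15) = 6/11 ≈ 0.54545)
-3 + L*(-50) = -3 + (6/11)*(-50) = -3 - 300/11 = -333/11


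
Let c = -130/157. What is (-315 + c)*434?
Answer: -21519890/157 ≈ -1.3707e+5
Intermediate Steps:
c = -130/157 (c = -130*1/157 = -130/157 ≈ -0.82803)
(-315 + c)*434 = (-315 - 130/157)*434 = -49585/157*434 = -21519890/157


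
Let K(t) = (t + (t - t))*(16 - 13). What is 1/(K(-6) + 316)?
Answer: 1/298 ≈ 0.0033557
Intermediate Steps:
K(t) = 3*t (K(t) = (t + 0)*3 = t*3 = 3*t)
1/(K(-6) + 316) = 1/(3*(-6) + 316) = 1/(-18 + 316) = 1/298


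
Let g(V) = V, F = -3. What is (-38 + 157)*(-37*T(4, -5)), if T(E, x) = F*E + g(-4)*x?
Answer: -35224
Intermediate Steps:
T(E, x) = -4*x - 3*E (T(E, x) = -3*E - 4*x = -4*x - 3*E)
(-38 + 157)*(-37*T(4, -5)) = (-38 + 157)*(-37*(-4*(-5) - 3*4)) = 119*(-37*(20 - 12)) = 119*(-37*8) = 119*(-296) = -35224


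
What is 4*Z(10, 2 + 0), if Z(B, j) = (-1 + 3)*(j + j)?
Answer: 32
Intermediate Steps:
Z(B, j) = 4*j (Z(B, j) = 2*(2*j) = 4*j)
4*Z(10, 2 + 0) = 4*(4*(2 + 0)) = 4*(4*2) = 4*8 = 32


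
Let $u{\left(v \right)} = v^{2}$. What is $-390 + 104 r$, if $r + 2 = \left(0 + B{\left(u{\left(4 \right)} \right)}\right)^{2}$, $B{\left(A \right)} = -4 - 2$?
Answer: $3146$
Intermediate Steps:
$B{\left(A \right)} = -6$ ($B{\left(A \right)} = -4 - 2 = -6$)
$r = 34$ ($r = -2 + \left(0 - 6\right)^{2} = -2 + \left(-6\right)^{2} = -2 + 36 = 34$)
$-390 + 104 r = -390 + 104 \cdot 34 = -390 + 3536 = 3146$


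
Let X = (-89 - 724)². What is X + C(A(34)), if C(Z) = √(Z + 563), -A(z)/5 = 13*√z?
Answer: 660969 + √(563 - 65*√34) ≈ 6.6098e+5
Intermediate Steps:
A(z) = -65*√z
C(Z) = √(563 + Z)
X = 660969 (X = (-813)² = 660969)
X + C(A(34)) = 660969 + √(563 - 65*√34)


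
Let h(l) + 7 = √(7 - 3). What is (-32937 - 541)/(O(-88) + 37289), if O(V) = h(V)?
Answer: -16739/18642 ≈ -0.89792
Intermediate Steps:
h(l) = -5 (h(l) = -7 + √(7 - 3) = -7 + √4 = -7 + 2 = -5)
O(V) = -5
(-32937 - 541)/(O(-88) + 37289) = (-32937 - 541)/(-5 + 37289) = -33478/37284 = -33478*1/37284 = -16739/18642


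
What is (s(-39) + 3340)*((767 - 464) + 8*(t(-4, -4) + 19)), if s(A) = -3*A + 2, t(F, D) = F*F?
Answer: 2016597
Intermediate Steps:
t(F, D) = F²
s(A) = 2 - 3*A
(s(-39) + 3340)*((767 - 464) + 8*(t(-4, -4) + 19)) = ((2 - 3*(-39)) + 3340)*((767 - 464) + 8*((-4)² + 19)) = ((2 + 117) + 3340)*(303 + 8*(16 + 19)) = (119 + 3340)*(303 + 8*35) = 3459*(303 + 280) = 3459*583 = 2016597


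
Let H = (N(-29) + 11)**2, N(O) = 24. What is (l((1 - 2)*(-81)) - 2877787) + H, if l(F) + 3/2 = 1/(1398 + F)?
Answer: -8508874831/2958 ≈ -2.8766e+6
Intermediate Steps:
H = 1225 (H = (24 + 11)**2 = 35**2 = 1225)
l(F) = -3/2 + 1/(1398 + F)
(l((1 - 2)*(-81)) - 2877787) + H = ((-4192 - 3*(1 - 2)*(-81))/(2*(1398 + (1 - 2)*(-81))) - 2877787) + 1225 = ((-4192 - (-3)*(-81))/(2*(1398 - 1*(-81))) - 2877787) + 1225 = ((-4192 - 3*81)/(2*(1398 + 81)) - 2877787) + 1225 = ((1/2)*(-4192 - 243)/1479 - 2877787) + 1225 = ((1/2)*(1/1479)*(-4435) - 2877787) + 1225 = (-4435/2958 - 2877787) + 1225 = -8512498381/2958 + 1225 = -8508874831/2958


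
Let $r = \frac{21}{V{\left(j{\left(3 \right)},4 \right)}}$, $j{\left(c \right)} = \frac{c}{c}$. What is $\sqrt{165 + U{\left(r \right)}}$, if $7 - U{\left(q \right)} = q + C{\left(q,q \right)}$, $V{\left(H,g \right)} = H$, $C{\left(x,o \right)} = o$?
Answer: $\sqrt{130} \approx 11.402$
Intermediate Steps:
$j{\left(c \right)} = 1$
$r = 21$ ($r = \frac{21}{1} = 21 \cdot 1 = 21$)
$U{\left(q \right)} = 7 - 2 q$ ($U{\left(q \right)} = 7 - \left(q + q\right) = 7 - 2 q$)
$\sqrt{165 + U{\left(r \right)}} = \sqrt{165 + \left(7 - 42\right)} = \sqrt{165 - 35} = \sqrt{130}$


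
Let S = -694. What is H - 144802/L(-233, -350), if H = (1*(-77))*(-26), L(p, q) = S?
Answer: 767095/347 ≈ 2210.6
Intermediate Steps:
L(p, q) = -694
H = 2002 (H = -77*(-26) = 2002)
H - 144802/L(-233, -350) = 2002 - 144802/(-694) = 2002 - 144802*(-1/694) = 2002 + 72401/347 = 767095/347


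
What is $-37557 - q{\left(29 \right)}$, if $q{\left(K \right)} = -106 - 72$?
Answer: $-37379$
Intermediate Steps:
$q{\left(K \right)} = -178$ ($q{\left(K \right)} = -106 - 72 = -178$)
$-37557 - q{\left(29 \right)} = -37557 - -178 = -37557 + 178 = -37379$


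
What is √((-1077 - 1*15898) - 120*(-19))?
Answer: I*√14695 ≈ 121.22*I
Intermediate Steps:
√((-1077 - 1*15898) - 120*(-19)) = √((-1077 - 15898) + 2280) = √(-16975 + 2280) = √(-14695) = I*√14695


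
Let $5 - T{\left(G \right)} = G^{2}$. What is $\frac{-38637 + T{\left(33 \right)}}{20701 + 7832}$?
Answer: $- \frac{39721}{28533} \approx -1.3921$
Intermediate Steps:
$T{\left(G \right)} = 5 - G^{2}$
$\frac{-38637 + T{\left(33 \right)}}{20701 + 7832} = \frac{-38637 + \left(5 - 33^{2}\right)}{20701 + 7832} = \frac{-38637 + \left(5 - 1089\right)}{28533} = \left(-38637 + \left(5 - 1089\right)\right) \frac{1}{28533} = \left(-38637 - 1084\right) \frac{1}{28533} = \left(-39721\right) \frac{1}{28533} = - \frac{39721}{28533}$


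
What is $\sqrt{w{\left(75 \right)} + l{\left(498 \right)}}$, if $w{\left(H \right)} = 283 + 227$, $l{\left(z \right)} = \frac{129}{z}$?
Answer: $\frac{\sqrt{14060698}}{166} \approx 22.589$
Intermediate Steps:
$w{\left(H \right)} = 510$
$\sqrt{w{\left(75 \right)} + l{\left(498 \right)}} = \sqrt{510 + \frac{129}{498}} = \sqrt{510 + 129 \cdot \frac{1}{498}} = \sqrt{510 + \frac{43}{166}} = \sqrt{\frac{84703}{166}} = \frac{\sqrt{14060698}}{166}$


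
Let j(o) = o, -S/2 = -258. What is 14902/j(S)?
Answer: 7451/258 ≈ 28.880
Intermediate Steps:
S = 516 (S = -2*(-258) = 516)
14902/j(S) = 14902/516 = 14902*(1/516) = 7451/258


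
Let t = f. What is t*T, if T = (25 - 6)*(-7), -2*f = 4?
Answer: 266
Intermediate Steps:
f = -2 (f = -½*4 = -2)
t = -2
T = -133 (T = 19*(-7) = -133)
t*T = -2*(-133) = 266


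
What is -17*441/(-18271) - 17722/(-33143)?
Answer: 52024703/55050523 ≈ 0.94504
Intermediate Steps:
-17*441/(-18271) - 17722/(-33143) = -7497*(-1/18271) - 17722*(-1/33143) = 7497/18271 + 17722/33143 = 52024703/55050523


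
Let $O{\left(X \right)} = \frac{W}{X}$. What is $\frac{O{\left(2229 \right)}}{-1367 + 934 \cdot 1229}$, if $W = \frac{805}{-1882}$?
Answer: $- \frac{805}{4809621981582} \approx -1.6737 \cdot 10^{-10}$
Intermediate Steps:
$W = - \frac{805}{1882}$ ($W = 805 \left(- \frac{1}{1882}\right) = - \frac{805}{1882} \approx -0.42774$)
$O{\left(X \right)} = - \frac{805}{1882 X}$
$\frac{O{\left(2229 \right)}}{-1367 + 934 \cdot 1229} = \frac{\left(- \frac{805}{1882}\right) \frac{1}{2229}}{-1367 + 934 \cdot 1229} = \frac{\left(- \frac{805}{1882}\right) \frac{1}{2229}}{-1367 + 1147886} = - \frac{805}{4194978 \cdot 1146519} = \left(- \frac{805}{4194978}\right) \frac{1}{1146519} = - \frac{805}{4809621981582}$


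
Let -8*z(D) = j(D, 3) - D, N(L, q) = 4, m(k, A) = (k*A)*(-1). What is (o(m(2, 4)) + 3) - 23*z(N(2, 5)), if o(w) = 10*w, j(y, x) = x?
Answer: -639/8 ≈ -79.875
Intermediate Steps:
m(k, A) = -A*k (m(k, A) = (A*k)*(-1) = -A*k)
z(D) = -3/8 + D/8 (z(D) = -(3 - D)/8 = -3/8 + D/8)
(o(m(2, 4)) + 3) - 23*z(N(2, 5)) = (10*(-1*4*2) + 3) - 23*(-3/8 + (⅛)*4) = (10*(-8) + 3) - 23*(-3/8 + ½) = (-80 + 3) - 23*⅛ = -77 - 23/8 = -639/8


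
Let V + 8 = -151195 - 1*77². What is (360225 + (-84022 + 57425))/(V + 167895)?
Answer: 333628/10763 ≈ 30.998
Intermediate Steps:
V = -157132 (V = -8 + (-151195 - 1*77²) = -8 + (-151195 - 1*5929) = -8 + (-151195 - 5929) = -8 - 157124 = -157132)
(360225 + (-84022 + 57425))/(V + 167895) = (360225 + (-84022 + 57425))/(-157132 + 167895) = (360225 - 26597)/10763 = 333628*(1/10763) = 333628/10763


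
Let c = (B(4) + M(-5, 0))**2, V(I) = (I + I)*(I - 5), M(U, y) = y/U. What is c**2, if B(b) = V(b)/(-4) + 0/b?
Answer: 16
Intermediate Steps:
V(I) = 2*I*(-5 + I) (V(I) = (2*I)*(-5 + I) = 2*I*(-5 + I))
B(b) = -b*(-5 + b)/2 (B(b) = (2*b*(-5 + b))/(-4) + 0/b = (2*b*(-5 + b))*(-1/4) + 0 = -b*(-5 + b)/2 + 0 = -b*(-5 + b)/2)
c = 4 (c = ((1/2)*4*(5 - 1*4) + 0/(-5))**2 = ((1/2)*4*(5 - 4) + 0*(-1/5))**2 = ((1/2)*4*1 + 0)**2 = (2 + 0)**2 = 2**2 = 4)
c**2 = 4**2 = 16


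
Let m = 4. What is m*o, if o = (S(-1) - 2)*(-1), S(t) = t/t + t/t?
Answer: 0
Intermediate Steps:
S(t) = 2 (S(t) = 1 + 1 = 2)
o = 0 (o = (2 - 2)*(-1) = 0*(-1) = 0)
m*o = 4*0 = 0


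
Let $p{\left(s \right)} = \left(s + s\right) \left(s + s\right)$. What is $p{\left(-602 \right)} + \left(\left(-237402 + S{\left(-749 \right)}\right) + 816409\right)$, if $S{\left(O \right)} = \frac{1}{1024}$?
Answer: $\frac{2077309953}{1024} \approx 2.0286 \cdot 10^{6}$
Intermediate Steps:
$S{\left(O \right)} = \frac{1}{1024}$
$p{\left(s \right)} = 4 s^{2}$ ($p{\left(s \right)} = 2 s 2 s = 4 s^{2}$)
$p{\left(-602 \right)} + \left(\left(-237402 + S{\left(-749 \right)}\right) + 816409\right) = 4 \left(-602\right)^{2} + \left(\left(-237402 + \frac{1}{1024}\right) + 816409\right) = 4 \cdot 362404 + \left(- \frac{243099647}{1024} + 816409\right) = 1449616 + \frac{592903169}{1024} = \frac{2077309953}{1024}$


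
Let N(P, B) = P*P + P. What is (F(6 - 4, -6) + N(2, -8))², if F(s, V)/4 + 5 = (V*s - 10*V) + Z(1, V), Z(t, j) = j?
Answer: 23716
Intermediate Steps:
N(P, B) = P + P² (N(P, B) = P² + P = P + P²)
F(s, V) = -20 - 36*V + 4*V*s (F(s, V) = -20 + 4*((V*s - 10*V) + V) = -20 + 4*((-10*V + V*s) + V) = -20 + 4*(-9*V + V*s) = -20 + (-36*V + 4*V*s) = -20 - 36*V + 4*V*s)
(F(6 - 4, -6) + N(2, -8))² = ((-20 - 36*(-6) + 4*(-6)*(6 - 4)) + 2*(1 + 2))² = ((-20 + 216 + 4*(-6)*2) + 2*3)² = ((-20 + 216 - 48) + 6)² = (148 + 6)² = 154² = 23716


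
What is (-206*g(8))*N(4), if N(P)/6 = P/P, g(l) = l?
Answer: -9888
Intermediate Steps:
N(P) = 6 (N(P) = 6*(P/P) = 6*1 = 6)
(-206*g(8))*N(4) = -206*8*6 = -1648*6 = -9888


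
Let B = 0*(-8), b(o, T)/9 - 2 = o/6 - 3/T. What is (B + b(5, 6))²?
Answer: 441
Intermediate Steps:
b(o, T) = 18 - 27/T + 3*o/2 (b(o, T) = 18 + 9*(o/6 - 3/T) = 18 + 9*(-3/T + o/6) = 18 + (-27/T + 3*o/2) = 18 - 27/T + 3*o/2)
B = 0
(B + b(5, 6))² = (0 + (18 - 27/6 + (3/2)*5))² = (0 + (18 - 27*⅙ + 15/2))² = (0 + (18 - 9/2 + 15/2))² = (0 + 21)² = 21² = 441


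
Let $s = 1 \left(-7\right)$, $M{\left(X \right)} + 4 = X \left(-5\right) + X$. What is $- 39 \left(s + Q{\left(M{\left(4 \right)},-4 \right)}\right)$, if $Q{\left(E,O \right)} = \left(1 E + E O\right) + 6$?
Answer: $-2301$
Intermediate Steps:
$M{\left(X \right)} = -4 - 4 X$ ($M{\left(X \right)} = -4 + \left(X \left(-5\right) + X\right) = -4 + \left(- 5 X + X\right) = -4 - 4 X$)
$s = -7$
$Q{\left(E,O \right)} = 6 + E + E O$ ($Q{\left(E,O \right)} = \left(E + E O\right) + 6 = 6 + E + E O$)
$- 39 \left(s + Q{\left(M{\left(4 \right)},-4 \right)}\right) = - 39 \left(-7 + \left(6 - 20 + \left(-4 - 16\right) \left(-4\right)\right)\right) = - 39 \left(-7 - -66\right) = - 39 \left(-7 + \left(6 - 20 + 80\right)\right) = - 39 \left(-7 + 66\right) = \left(-39\right) 59 = -2301$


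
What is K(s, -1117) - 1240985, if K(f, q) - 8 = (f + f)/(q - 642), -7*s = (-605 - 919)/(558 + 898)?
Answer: -2780987264163/2240966 ≈ -1.2410e+6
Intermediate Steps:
s = 381/2548 (s = -(-605 - 919)/(7*(558 + 898)) = -(-1524)/(7*1456) = -1/7*(-381/364) = 381/2548 ≈ 0.14953)
K(f, q) = 8 + 2*f/(-642 + q) (K(f, q) = 8 + (f + f)/(q - 642) = 8 + (2*f)/(-642 + q) = 8 + 2*f/(-642 + q))
K(s, -1117) - 1240985 = 2*(-2568 + 381/2548 + 4*(-1117))/(-642 - 1117) - 1240985 = 2*(-2568 + 381/2548 - 4468)/(-1759) - 1240985 = 2*(-1/1759)*(-17927347/2548) - 1240985 = 17927347/2240966 - 1240985 = -2780987264163/2240966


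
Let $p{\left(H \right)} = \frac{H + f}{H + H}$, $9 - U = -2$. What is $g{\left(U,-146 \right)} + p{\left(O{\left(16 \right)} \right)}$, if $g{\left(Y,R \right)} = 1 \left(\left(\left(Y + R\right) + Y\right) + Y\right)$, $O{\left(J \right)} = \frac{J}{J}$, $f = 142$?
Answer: $- \frac{83}{2} \approx -41.5$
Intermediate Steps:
$U = 11$ ($U = 9 - -2 = 9 + 2 = 11$)
$O{\left(J \right)} = 1$
$g{\left(Y,R \right)} = R + 3 Y$ ($g{\left(Y,R \right)} = 1 \left(\left(\left(R + Y\right) + Y\right) + Y\right) = 1 \left(\left(R + 2 Y\right) + Y\right) = 1 \left(R + 3 Y\right) = R + 3 Y$)
$p{\left(H \right)} = \frac{142 + H}{2 H}$ ($p{\left(H \right)} = \frac{H + 142}{H + H} = \frac{142 + H}{2 H}$)
$g{\left(U,-146 \right)} + p{\left(O{\left(16 \right)} \right)} = \left(-146 + 3 \cdot 11\right) + \frac{142 + 1}{2 \cdot 1} = \left(-146 + 33\right) + \frac{1}{2} \cdot 1 \cdot 143 = -113 + \frac{143}{2} = - \frac{83}{2}$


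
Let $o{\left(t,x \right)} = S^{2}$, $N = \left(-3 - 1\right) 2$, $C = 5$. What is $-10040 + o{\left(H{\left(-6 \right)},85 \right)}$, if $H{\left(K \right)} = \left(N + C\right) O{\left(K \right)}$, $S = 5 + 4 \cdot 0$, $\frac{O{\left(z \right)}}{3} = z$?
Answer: $-10015$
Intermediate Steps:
$N = -8$ ($N = \left(-4\right) 2 = -8$)
$O{\left(z \right)} = 3 z$
$S = 5$ ($S = 5 + 0 = 5$)
$H{\left(K \right)} = - 9 K$ ($H{\left(K \right)} = \left(-8 + 5\right) 3 K = - 3 \cdot 3 K = - 9 K$)
$o{\left(t,x \right)} = 25$ ($o{\left(t,x \right)} = 5^{2} = 25$)
$-10040 + o{\left(H{\left(-6 \right)},85 \right)} = -10040 + 25 = -10015$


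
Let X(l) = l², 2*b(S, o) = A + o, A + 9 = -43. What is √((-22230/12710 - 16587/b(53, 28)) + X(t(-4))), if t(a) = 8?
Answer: √9334024453/2542 ≈ 38.007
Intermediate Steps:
A = -52 (A = -9 - 43 = -52)
b(S, o) = -26 + o/2 (b(S, o) = (-52 + o)/2 = -26 + o/2)
√((-22230/12710 - 16587/b(53, 28)) + X(t(-4))) = √((-22230/12710 - 16587/(-26 + (½)*28)) + 8²) = √((-22230*1/12710 - 16587/(-26 + 14)) + 64) = √((-2223/1271 - 16587/(-12)) + 64) = √((-2223/1271 - 16587*(-1/12)) + 64) = √((-2223/1271 + 5529/4) + 64) = √(7018467/5084 + 64) = √(7343843/5084) = √9334024453/2542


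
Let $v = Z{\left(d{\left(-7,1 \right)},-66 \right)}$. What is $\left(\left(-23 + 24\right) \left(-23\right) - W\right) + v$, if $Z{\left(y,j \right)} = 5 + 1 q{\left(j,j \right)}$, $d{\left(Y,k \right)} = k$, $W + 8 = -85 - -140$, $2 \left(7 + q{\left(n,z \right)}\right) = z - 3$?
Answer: $- \frac{213}{2} \approx -106.5$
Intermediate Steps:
$q{\left(n,z \right)} = - \frac{17}{2} + \frac{z}{2}$ ($q{\left(n,z \right)} = -7 + \frac{z - 3}{2} = -7 + \frac{-3 + z}{2} = -7 + \left(- \frac{3}{2} + \frac{z}{2}\right) = - \frac{17}{2} + \frac{z}{2}$)
$W = 47$ ($W = -8 - -55 = -8 + \left(-85 + 140\right) = -8 + 55 = 47$)
$Z{\left(y,j \right)} = - \frac{7}{2} + \frac{j}{2}$ ($Z{\left(y,j \right)} = 5 + 1 \left(- \frac{17}{2} + \frac{j}{2}\right) = 5 + \left(- \frac{17}{2} + \frac{j}{2}\right) = - \frac{7}{2} + \frac{j}{2}$)
$v = - \frac{73}{2}$ ($v = - \frac{7}{2} + \frac{1}{2} \left(-66\right) = - \frac{7}{2} - 33 = - \frac{73}{2} \approx -36.5$)
$\left(\left(-23 + 24\right) \left(-23\right) - W\right) + v = \left(\left(-23 + 24\right) \left(-23\right) - 47\right) - \frac{73}{2} = \left(1 \left(-23\right) - 47\right) - \frac{73}{2} = \left(-23 - 47\right) - \frac{73}{2} = -70 - \frac{73}{2} = - \frac{213}{2}$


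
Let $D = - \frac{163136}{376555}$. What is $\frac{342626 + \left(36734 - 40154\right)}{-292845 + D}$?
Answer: $- \frac{127729715330}{110272412111} \approx -1.1583$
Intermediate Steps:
$D = - \frac{163136}{376555}$ ($D = \left(-163136\right) \frac{1}{376555} = - \frac{163136}{376555} \approx -0.43323$)
$\frac{342626 + \left(36734 - 40154\right)}{-292845 + D} = \frac{342626 + \left(36734 - 40154\right)}{-292845 - \frac{163136}{376555}} = \frac{342626 + \left(36734 - 40154\right)}{- \frac{110272412111}{376555}} = \left(342626 - 3420\right) \left(- \frac{376555}{110272412111}\right) = 339206 \left(- \frac{376555}{110272412111}\right) = - \frac{127729715330}{110272412111}$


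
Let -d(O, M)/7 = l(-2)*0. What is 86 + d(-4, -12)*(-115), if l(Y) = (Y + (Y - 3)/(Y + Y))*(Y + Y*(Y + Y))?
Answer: 86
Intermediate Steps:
l(Y) = (Y + 2*Y²)*(Y + (-3 + Y)/(2*Y)) (l(Y) = (Y + (-3 + Y)/((2*Y)))*(Y + Y*(2*Y)) = (Y + (-3 + Y)*(1/(2*Y)))*(Y + 2*Y²) = (Y + (-3 + Y)/(2*Y))*(Y + 2*Y²) = (Y + 2*Y²)*(Y + (-3 + Y)/(2*Y)))
d(O, M) = 0 (d(O, M) = -7*(-3/2 + 2*(-2)² + 2*(-2)³ - 5/2*(-2))*0 = -7*(-3/2 + 2*4 + 2*(-8) + 5)*0 = -7*(-3/2 + 8 - 16 + 5)*0 = -(-63)*0/2 = -7*0 = 0)
86 + d(-4, -12)*(-115) = 86 + 0*(-115) = 86 + 0 = 86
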